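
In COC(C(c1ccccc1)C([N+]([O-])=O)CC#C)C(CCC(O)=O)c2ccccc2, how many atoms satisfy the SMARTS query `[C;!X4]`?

3

The query [C;!X4] means: aliphatic carbon that does not have four total connections.
Check the 29 heavy atoms by environment: 8× C (X4) → no; 2× O (X2) → no; 1× N (charge +1, X3) → no; 1× O (charge -1, X1) → no; 2× O (X1) → no; 1× C (X3) → match; 2× C (X2) → match; 12× c (aromatic, X3) → no.
Summing the matching environments: 1 + 2 = 3 matching atoms.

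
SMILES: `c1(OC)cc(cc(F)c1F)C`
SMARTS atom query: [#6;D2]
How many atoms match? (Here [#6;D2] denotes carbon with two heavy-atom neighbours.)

2

The query [#6;D2] means: any carbon bonded to exactly two heavy atoms.
Check the 11 heavy atoms by environment: 2× c (aromatic, D2) → match; 4× c (aromatic, D3) → no; 2× F (D1) → no; 1× O (D2) → no; 2× C (D1) → no.
That gives 2 matching atoms.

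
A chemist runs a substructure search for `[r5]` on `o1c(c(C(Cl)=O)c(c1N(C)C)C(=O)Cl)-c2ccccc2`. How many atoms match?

5

The query [r5] means: r5 matches atoms in a five-membered ring.
Check the 20 heavy atoms by environment: 1× o (aromatic, in 5-ring) → match; 4× c (aromatic, in 5-ring) → match; 1× N (acyclic) → no; 4× C (acyclic) → no; 6× c (aromatic, in 6-ring) → no; 2× O (acyclic) → no; 2× Cl (acyclic) → no.
Summing the matching environments: 1 + 4 = 5 matching atoms.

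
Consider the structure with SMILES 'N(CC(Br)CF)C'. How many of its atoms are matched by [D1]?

The query [D1] means: atom with exactly one heavy-atom neighbour (degree 1).
Check the 7 heavy atoms by environment: 2× C (D2) → no; 1× C (D3) → no; 1× Br (D1) → match; 1× N (D2) → no; 1× C (D1) → match; 1× F (D1) → match.
Summing the matching environments: 1 + 1 + 1 = 3 matching atoms.

3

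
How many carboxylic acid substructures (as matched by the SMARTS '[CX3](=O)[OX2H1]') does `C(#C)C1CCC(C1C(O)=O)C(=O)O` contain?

[CX3](=O)[OX2H1] is the SMARTS for a carboxylic acid: an sp2 carbon double-bonded to O and single-bonded to an -OH oxygen.
The molecule carries 2 separate instances of a carboxylic acid group (-C(=O)OH) meeting every constraint; each maps to a distinct set of atoms, giving 2 matches.

2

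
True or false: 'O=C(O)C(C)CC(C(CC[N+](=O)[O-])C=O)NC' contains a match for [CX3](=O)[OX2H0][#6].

False

The pattern [CX3](=O)[OX2H0][#6] describes a carbonyl carbon bonded to an oxygen that is itself bonded to carbon (no H on that O) — an ester.
The closest candidate here is a carboxylic acid group (-C(=O)OH), but the singly-bonded O carries H (OX2H1, not H0). No other fragment satisfies the full query, so there is no match.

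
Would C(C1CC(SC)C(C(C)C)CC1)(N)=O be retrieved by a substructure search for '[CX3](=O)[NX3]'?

Yes

The pattern [CX3](=O)[NX3] describes a carbonyl carbon bonded to a trivalent nitrogen — an amide.
The molecule carries a primary amide (-C(=O)NH2), whose atoms satisfy every constraint of the query, so the pattern matches.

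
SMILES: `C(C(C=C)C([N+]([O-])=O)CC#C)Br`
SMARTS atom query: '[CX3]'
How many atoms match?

2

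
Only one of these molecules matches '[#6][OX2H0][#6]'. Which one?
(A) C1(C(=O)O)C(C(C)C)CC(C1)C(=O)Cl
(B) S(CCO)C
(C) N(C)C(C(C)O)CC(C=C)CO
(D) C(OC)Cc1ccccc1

D

[#6][OX2H0][#6] describes an aliphatic oxygen bridging two carbons with no H on the oxygen (an ether).
(A) has a carboxylic acid group (-C(=O)OH) but the -OH oxygen has H1; the =O is OX1, not OX2.
(B) has a hydroxyl group (-OH) but the oxygen has H1, not H0 bridging two carbons.
(C) has a hydroxyl group (-OH) but the oxygen has H1, not H0 bridging two carbons.
(D) contains a methoxy ether (-OCH3), which satisfies every atom and bond constraint.
So the answer is (D).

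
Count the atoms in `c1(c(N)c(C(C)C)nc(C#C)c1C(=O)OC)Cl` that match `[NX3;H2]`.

The query [NX3;H2] means: aliphatic N with 3 total connections, two of them H — an -NH2 nitrogen (amine or amide).
Check the 17 heavy atoms by environment: 1× n (aromatic, H0, X2) → no; 5× c (aromatic, H0, X3) → no; 1× N (H2, X3) → match; 1× Cl (H0, X1) → no; 1× C (H0, X3) → no; 1× O (H0, X1) → no; 1× O (H0, X2) → no; 3× C (H3, X4) → no; 1× C (H0, X2) → no; 1× C (H1, X2) → no; 1× C (H1, X4) → no.
That gives 1 matching atom.

1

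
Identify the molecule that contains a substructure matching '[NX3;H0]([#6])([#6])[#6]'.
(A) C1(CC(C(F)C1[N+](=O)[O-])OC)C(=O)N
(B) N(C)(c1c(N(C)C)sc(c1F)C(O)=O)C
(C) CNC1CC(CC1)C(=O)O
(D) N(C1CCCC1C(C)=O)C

[NX3;H0]([#6])([#6])[#6] describes a trivalent nitrogen with no H, bonded to three carbons (a tertiary amine).
(A) has a primary amide (-C(=O)NH2) but the amide nitrogen has H2 and only one carbon neighbour.
(B) contains a dimethylamino group (-N(CH3)2), which satisfies every atom and bond constraint.
(C) has an N-methylamino group (-NHCH3) but the nitrogen still has one H (H1), not H0.
(D) has an N-methylamino group (-NHCH3) but the nitrogen still has one H (H1), not H0.
So the answer is (B).

B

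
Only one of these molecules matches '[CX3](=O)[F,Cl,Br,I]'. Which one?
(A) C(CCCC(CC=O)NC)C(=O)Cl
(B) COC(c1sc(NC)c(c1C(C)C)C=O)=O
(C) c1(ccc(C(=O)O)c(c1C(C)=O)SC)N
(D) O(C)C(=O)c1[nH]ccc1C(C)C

A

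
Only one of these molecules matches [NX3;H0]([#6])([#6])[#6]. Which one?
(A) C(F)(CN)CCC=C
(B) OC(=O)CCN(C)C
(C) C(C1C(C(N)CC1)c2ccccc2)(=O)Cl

B

[NX3;H0]([#6])([#6])[#6] describes a trivalent nitrogen with no H, bonded to three carbons (a tertiary amine).
(A) has a primary amino group (-NH2) but the nitrogen has H2, not H0 with three carbons.
(B) contains a dimethylamino group (-N(CH3)2), which satisfies every atom and bond constraint.
(C) has a primary amino group (-NH2) but the nitrogen has H2, not H0 with three carbons.
So the answer is (B).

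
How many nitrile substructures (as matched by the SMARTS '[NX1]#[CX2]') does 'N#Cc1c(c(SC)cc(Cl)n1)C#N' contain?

2

[NX1]#[CX2] is the SMARTS for a nitrile: a nitrogen triple-bonded to a two-connected carbon.
The molecule carries 2 separate instances of a nitrile (-C#N) meeting every constraint; each maps to a distinct set of atoms, giving 2 matches.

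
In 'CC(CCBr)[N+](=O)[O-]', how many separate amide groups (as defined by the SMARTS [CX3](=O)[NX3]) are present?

[CX3](=O)[NX3] is the SMARTS for an amide: a carbonyl carbon bonded to a trivalent nitrogen.
No fragment in the molecule satisfies every constraint, giving 0 matches.

0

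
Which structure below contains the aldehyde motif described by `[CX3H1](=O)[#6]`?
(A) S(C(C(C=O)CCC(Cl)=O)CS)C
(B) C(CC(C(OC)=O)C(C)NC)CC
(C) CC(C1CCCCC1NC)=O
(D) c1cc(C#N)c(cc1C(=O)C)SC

A

[CX3H1](=O)[#6] describes an sp2 carbon with one H, double-bonded to O and single-bonded to carbon (an aldehyde).
(A) contains an aldehyde (-CHO), which satisfies every atom and bond constraint.
(B) has a methyl-ester group (-C(=O)OCH3) but the carbonyl carbon has H0, not H1.
(C) has an acetyl/ketone group (-C(=O)CH3) but the carbonyl carbon has H0 (two carbon neighbours), not H1.
(D) has an acetyl/ketone group (-C(=O)CH3) but the carbonyl carbon has H0 (two carbon neighbours), not H1.
So the answer is (A).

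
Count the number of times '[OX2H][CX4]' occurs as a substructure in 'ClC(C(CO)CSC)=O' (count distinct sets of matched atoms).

1

[OX2H][CX4] is the SMARTS for an aliphatic alcohol: a hydroxyl oxygen bound to an sp3 (X4) carbon.
Exactly one fragment in the molecule meets all constraints, giving 1 match.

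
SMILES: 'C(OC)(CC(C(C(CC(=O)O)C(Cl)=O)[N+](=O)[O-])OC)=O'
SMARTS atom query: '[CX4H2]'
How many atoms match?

2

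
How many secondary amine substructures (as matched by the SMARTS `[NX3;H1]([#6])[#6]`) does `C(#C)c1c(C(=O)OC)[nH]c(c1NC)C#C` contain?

[NX3;H1]([#6])[#6] is the SMARTS for a secondary amine: a trivalent nitrogen with one H, bonded to two carbons.
Exactly one fragment in the molecule meets all constraints, giving 1 match.

1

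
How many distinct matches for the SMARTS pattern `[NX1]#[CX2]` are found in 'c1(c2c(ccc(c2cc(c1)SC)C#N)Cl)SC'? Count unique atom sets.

1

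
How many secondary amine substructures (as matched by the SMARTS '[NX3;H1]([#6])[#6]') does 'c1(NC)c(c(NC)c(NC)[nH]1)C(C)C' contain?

[NX3;H1]([#6])[#6] is the SMARTS for a secondary amine: a trivalent nitrogen with one H, bonded to two carbons.
The molecule carries 3 separate instances of an N-methylamino group (-NHCH3) meeting every constraint; each maps to a distinct set of atoms, giving 3 matches.

3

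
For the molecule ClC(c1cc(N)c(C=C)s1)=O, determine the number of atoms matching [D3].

The query [D3] means: atom with exactly three heavy-atom neighbours.
Check the 11 heavy atoms by environment: 1× s (aromatic, D2) → no; 3× c (aromatic, D3) → match; 1× c (aromatic, D2) → no; 1× N (D1) → no; 1× C (D3) → match; 1× O (D1) → no; 1× Cl (D1) → no; 1× C (D2) → no; 1× C (D1) → no.
Summing the matching environments: 3 + 1 = 4 matching atoms.

4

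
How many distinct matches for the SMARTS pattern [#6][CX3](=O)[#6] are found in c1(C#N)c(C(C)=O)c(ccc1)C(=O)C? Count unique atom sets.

2

[#6][CX3](=O)[#6] is the SMARTS for a ketone: a carbonyl carbon (no H) flanked by two carbons.
The molecule carries 2 separate instances of an acetyl/ketone group (-C(=O)CH3) meeting every constraint; each maps to a distinct set of atoms, giving 2 matches.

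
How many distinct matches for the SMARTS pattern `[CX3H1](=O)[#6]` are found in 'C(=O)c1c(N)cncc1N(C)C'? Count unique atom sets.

1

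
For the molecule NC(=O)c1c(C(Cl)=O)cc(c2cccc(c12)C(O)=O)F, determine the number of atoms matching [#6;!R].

3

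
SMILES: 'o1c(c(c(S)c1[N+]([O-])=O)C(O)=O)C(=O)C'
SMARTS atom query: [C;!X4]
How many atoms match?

The query [C;!X4] means: aliphatic carbon that does not have four total connections.
Check the 15 heavy atoms by environment: 1× o (aromatic, X2) → no; 4× c (aromatic, X3) → no; 2× C (X3) → match; 3× O (X1) → no; 1× C (X4) → no; 1× O (X2) → no; 1× S (X2) → no; 1× N (charge +1, X3) → no; 1× O (charge -1, X1) → no.
That gives 2 matching atoms.

2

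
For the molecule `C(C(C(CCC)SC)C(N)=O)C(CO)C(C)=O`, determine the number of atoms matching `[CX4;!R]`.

The query [CX4;!R] means: aliphatic carbon with four total connections, not in a ring.
Check the 17 heavy atoms by environment: 10× C (X4, acyclic) → match; 2× C (X3, acyclic) → no; 2× O (X1, acyclic) → no; 1× N (X3, acyclic) → no; 1× S (X2, acyclic) → no; 1× O (X2, acyclic) → no.
That gives 10 matching atoms.

10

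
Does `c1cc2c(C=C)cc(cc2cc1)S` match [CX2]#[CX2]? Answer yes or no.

No

The pattern [CX2]#[CX2] describes a carbon-carbon triple bond — an alkyne.
The closest candidate here is a vinyl group (-CH=CH2), but the C=C is a double bond; both carbons are CX3, not CX2. No other fragment satisfies the full query, so there is no match.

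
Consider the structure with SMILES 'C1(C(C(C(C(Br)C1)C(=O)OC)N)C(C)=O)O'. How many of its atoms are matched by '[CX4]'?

The query [CX4] means: C with X4: aliphatic carbon with exactly 4 total connections (bonds + H).
Check the 16 heavy atoms by environment: 8× C (X4) → match; 1× N (X3) → no; 2× O (X2) → no; 1× Br (X1) → no; 2× C (X3) → no; 2× O (X1) → no.
That gives 8 matching atoms.

8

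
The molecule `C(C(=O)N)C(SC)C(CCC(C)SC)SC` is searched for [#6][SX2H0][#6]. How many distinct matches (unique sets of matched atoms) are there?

[#6][SX2H0][#6] is the SMARTS for a thioether: an aliphatic sulfur bridging two carbons with no H on the sulfur.
The molecule carries 3 separate instances of a methylthio ether (-SCH3) meeting every constraint; each maps to a distinct set of atoms, giving 3 matches.

3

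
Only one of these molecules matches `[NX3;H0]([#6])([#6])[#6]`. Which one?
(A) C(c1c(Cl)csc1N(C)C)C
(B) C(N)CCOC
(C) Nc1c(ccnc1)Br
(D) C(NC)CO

A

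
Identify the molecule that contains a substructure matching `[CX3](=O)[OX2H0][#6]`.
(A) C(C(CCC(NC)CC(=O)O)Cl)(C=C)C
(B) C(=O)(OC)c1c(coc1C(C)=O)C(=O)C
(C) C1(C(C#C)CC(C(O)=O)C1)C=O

B

[CX3](=O)[OX2H0][#6] describes a carbonyl carbon bonded to an oxygen that is itself bonded to carbon (no H on that O) (an ester).
(A) has a carboxylic acid group (-C(=O)OH) but the singly-bonded O carries H (OX2H1, not H0).
(B) contains a methyl-ester group (-C(=O)OCH3), which satisfies every atom and bond constraint.
(C) has a carboxylic acid group (-C(=O)OH) but the singly-bonded O carries H (OX2H1, not H0).
So the answer is (B).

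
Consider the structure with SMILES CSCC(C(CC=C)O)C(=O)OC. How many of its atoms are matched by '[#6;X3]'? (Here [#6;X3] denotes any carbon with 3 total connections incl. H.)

The query [#6;X3] means: any carbon (aromatic or not) with three total connections.
Check the 13 heavy atoms by environment: 6× C (X4) → no; 3× C (X3) → match; 2× O (X2) → no; 1× O (X1) → no; 1× S (X2) → no.
That gives 3 matching atoms.

3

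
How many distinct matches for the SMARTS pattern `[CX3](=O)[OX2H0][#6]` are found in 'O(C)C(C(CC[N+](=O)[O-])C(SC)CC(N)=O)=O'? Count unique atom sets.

1

[CX3](=O)[OX2H0][#6] is the SMARTS for an ester: a carbonyl carbon bonded to an oxygen that is itself bonded to carbon (no H on that O).
Exactly one fragment in the molecule meets all constraints, giving 1 match.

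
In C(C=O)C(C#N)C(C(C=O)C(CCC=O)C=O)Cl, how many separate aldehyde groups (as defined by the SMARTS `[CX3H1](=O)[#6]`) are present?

4

[CX3H1](=O)[#6] is the SMARTS for an aldehyde: an sp2 carbon with one H, double-bonded to O and single-bonded to carbon.
The molecule carries 4 separate instances of an aldehyde (-CHO) meeting every constraint; each maps to a distinct set of atoms, giving 4 matches.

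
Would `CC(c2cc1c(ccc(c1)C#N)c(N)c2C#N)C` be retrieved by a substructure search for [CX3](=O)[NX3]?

The pattern [CX3](=O)[NX3] describes a carbonyl carbon bonded to a trivalent nitrogen — an amide.
The closest candidate here is a nitrile (-C#N), but the nitrile N is NX1 (triple-bonded), not NX3. No other fragment satisfies the full query, so there is no match.

No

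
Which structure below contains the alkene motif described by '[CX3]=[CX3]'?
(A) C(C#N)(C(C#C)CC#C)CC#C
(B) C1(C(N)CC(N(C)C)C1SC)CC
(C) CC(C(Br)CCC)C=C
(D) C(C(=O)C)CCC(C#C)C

C

[CX3]=[CX3] describes a non-aromatic C=C double bond between two sp2 carbons (an alkene).
(A) has an ethynyl group (-C#CH) but the C-C bond is a triple bond, not a double bond.
(B) has an ethyl group (-CH2CH3) but its C-C bond is a single bond between CX4 carbons, not CX3=CX3.
(C) contains a vinyl group (-CH=CH2), which satisfies every atom and bond constraint.
(D) has an ethynyl group (-C#CH) but the C-C bond is a triple bond, not a double bond.
So the answer is (C).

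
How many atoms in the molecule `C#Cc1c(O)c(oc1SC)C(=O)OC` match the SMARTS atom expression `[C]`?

5

The query [C] means: uppercase C matches aliphatic (non-aromatic) carbon only.
Check the 14 heavy atoms by environment: 1× o (aromatic) → no; 4× c (aromatic) → no; 3× O → no; 1× S → no; 5× C → match.
That gives 5 matching atoms.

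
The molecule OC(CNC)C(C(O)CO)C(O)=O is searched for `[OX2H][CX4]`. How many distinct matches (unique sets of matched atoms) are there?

[OX2H][CX4] is the SMARTS for an aliphatic alcohol: a hydroxyl oxygen bound to an sp3 (X4) carbon.
The molecule carries 3 separate instances of a hydroxyl group (-OH) meeting every constraint; each maps to a distinct set of atoms, giving 3 matches.

3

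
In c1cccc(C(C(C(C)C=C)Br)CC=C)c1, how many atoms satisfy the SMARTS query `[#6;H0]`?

1

Check the 16 heavy atoms by environment: 1× C (H3) → no; 5× C (H1) → no; 3× C (H2) → no; 1× c (aromatic, H0) → match; 5× c (aromatic, H1) → no; 1× Br (H0) → no.
That gives 1 matching atom.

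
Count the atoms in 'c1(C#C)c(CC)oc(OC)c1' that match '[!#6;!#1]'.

The query [!#6;!#1] means: not carbon and not hydrogen — any heteroatom.
Check the 11 heavy atoms by environment: 1× o (aromatic) → match; 4× c (aromatic) → no; 5× C → no; 1× O → match.
Summing the matching environments: 1 + 1 = 2 matching atoms.

2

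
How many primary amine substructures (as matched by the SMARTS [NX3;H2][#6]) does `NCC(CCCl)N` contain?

2

[NX3;H2][#6] is the SMARTS for a primary amine: a trivalent nitrogen with two H attached to carbon.
The molecule carries 2 separate instances of a primary amino group (-NH2) meeting every constraint; each maps to a distinct set of atoms, giving 2 matches.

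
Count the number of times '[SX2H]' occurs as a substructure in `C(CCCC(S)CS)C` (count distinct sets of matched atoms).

2

[SX2H] is the SMARTS for a thiol: an aliphatic sulfur with two connections, one being H.
The molecule carries 2 separate instances of a thiol (-SH) meeting every constraint; each maps to a distinct set of atoms, giving 2 matches.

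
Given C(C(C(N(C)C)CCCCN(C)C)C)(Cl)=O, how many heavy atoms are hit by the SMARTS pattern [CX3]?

The query [CX3] means: C with X3: aliphatic carbon with exactly 3 total connections.
Check the 16 heavy atoms by environment: 11× C (X4) → no; 2× N (X3) → no; 1× C (X3) → match; 1× O (X1) → no; 1× Cl (X1) → no.
That gives 1 matching atom.

1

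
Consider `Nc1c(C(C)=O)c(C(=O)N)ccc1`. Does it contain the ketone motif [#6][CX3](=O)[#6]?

The pattern [#6][CX3](=O)[#6] describes a carbonyl carbon (no H) flanked by two carbons — a ketone.
The molecule carries an acetyl/ketone group (-C(=O)CH3), whose atoms satisfy every constraint of the query, so the pattern matches.

Yes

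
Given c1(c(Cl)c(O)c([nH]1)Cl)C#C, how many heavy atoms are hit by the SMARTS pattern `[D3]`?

4

The query [D3] means: atom with exactly three heavy-atom neighbours.
Check the 10 heavy atoms by environment: 1× n (aromatic, D2) → no; 4× c (aromatic, D3) → match; 1× C (D2) → no; 1× C (D1) → no; 2× Cl (D1) → no; 1× O (D1) → no.
That gives 4 matching atoms.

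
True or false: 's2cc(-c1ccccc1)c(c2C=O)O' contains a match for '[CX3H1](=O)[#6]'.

The pattern [CX3H1](=O)[#6] describes an sp2 carbon with one H, double-bonded to O and single-bonded to carbon — an aldehyde.
The molecule carries an aldehyde (-CHO), whose atoms satisfy every constraint of the query, so the pattern matches.

True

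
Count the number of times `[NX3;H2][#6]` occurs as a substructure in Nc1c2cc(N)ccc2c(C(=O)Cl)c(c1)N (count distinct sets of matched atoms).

3

[NX3;H2][#6] is the SMARTS for a primary amine: a trivalent nitrogen with two H attached to carbon.
The molecule carries 3 separate instances of a primary amino group (-NH2) meeting every constraint; each maps to a distinct set of atoms, giving 3 matches.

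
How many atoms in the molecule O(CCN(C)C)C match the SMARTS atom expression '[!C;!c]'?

2

The query [!C;!c] means: neither aliphatic nor aromatic carbon — same as [!#6].
Check the 7 heavy atoms by environment: 5× C → no; 1× O → match; 1× N → match.
Summing the matching environments: 1 + 1 = 2 matching atoms.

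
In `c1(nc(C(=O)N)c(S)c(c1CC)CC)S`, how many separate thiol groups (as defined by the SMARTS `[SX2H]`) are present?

[SX2H] is the SMARTS for a thiol: an aliphatic sulfur with two connections, one being H.
The molecule carries 2 separate instances of a thiol (-SH) meeting every constraint; each maps to a distinct set of atoms, giving 2 matches.

2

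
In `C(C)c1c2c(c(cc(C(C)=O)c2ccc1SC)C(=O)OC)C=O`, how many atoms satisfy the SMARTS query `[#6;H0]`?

Check the 23 heavy atoms by environment: 7× c (aromatic, H0) → match; 3× c (aromatic, H1) → no; 2× C (H0) → match; 4× O (H0) → no; 4× C (H3) → no; 1× S (H0) → no; 1× C (H2) → no; 1× C (H1) → no.
Summing the matching environments: 7 + 2 = 9 matching atoms.

9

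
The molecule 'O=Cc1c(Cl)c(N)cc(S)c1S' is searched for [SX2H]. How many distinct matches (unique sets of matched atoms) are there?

2

[SX2H] is the SMARTS for a thiol: an aliphatic sulfur with two connections, one being H.
The molecule carries 2 separate instances of a thiol (-SH) meeting every constraint; each maps to a distinct set of atoms, giving 2 matches.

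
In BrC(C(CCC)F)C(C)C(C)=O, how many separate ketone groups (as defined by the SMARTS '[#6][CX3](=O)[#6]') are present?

1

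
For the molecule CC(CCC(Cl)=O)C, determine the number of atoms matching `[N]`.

Check the 8 heavy atoms by environment: 6× C → no; 1× O → no; 1× Cl → no.
No environment satisfies the query, so 0 matching atoms.

0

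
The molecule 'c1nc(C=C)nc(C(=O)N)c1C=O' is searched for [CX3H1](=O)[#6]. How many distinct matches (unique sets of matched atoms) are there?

1

[CX3H1](=O)[#6] is the SMARTS for an aldehyde: an sp2 carbon with one H, double-bonded to O and single-bonded to carbon.
Exactly one fragment in the molecule meets all constraints, giving 1 match.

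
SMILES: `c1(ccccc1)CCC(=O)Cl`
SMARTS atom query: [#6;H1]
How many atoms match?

5

The query [#6;H1] means: any carbon bearing exactly one hydrogen.
Check the 11 heavy atoms by environment: 2× C (H2) → no; 1× C (H0) → no; 1× O (H0) → no; 1× Cl (H0) → no; 1× c (aromatic, H0) → no; 5× c (aromatic, H1) → match.
That gives 5 matching atoms.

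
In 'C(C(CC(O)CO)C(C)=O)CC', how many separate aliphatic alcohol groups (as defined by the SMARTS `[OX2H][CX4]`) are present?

2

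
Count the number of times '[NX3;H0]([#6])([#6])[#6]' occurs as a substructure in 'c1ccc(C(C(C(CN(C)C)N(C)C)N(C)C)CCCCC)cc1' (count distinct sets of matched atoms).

[NX3;H0]([#6])([#6])[#6] is the SMARTS for a tertiary amine: a trivalent nitrogen with no H, bonded to three carbons.
The molecule carries 3 separate instances of a dimethylamino group (-N(CH3)2) meeting every constraint; each maps to a distinct set of atoms, giving 3 matches.

3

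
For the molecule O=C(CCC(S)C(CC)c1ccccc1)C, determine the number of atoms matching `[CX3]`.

The query [CX3] means: C with X3: aliphatic carbon with exactly 3 total connections.
Check the 16 heavy atoms by environment: 7× C (X4) → no; 1× S (X2) → no; 1× C (X3) → match; 1× O (X1) → no; 6× c (aromatic, X3) → no.
That gives 1 matching atom.

1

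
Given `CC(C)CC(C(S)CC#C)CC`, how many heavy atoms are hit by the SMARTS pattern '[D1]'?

Check the 12 heavy atoms by environment: 4× C (D2) → no; 3× C (D3) → no; 4× C (D1) → match; 1× S (D1) → match.
Summing the matching environments: 4 + 1 = 5 matching atoms.

5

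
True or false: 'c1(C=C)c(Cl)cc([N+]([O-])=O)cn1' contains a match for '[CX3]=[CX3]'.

True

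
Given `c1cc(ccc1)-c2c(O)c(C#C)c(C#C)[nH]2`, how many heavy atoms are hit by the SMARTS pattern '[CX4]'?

0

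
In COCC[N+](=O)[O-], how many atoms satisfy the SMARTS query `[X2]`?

1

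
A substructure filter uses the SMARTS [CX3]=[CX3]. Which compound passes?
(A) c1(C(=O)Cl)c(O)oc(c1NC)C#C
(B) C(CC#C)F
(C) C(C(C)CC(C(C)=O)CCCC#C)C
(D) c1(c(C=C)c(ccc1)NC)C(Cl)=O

D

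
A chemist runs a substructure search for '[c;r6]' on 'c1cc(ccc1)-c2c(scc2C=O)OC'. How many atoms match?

6

Check the 15 heavy atoms by environment: 1× s (aromatic, in 5-ring) → no; 4× c (aromatic, in 5-ring) → no; 6× c (aromatic, in 6-ring) → match; 2× O (acyclic) → no; 2× C (acyclic) → no.
That gives 6 matching atoms.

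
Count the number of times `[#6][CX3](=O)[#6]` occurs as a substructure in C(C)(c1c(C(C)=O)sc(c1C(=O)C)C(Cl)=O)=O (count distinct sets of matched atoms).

[#6][CX3](=O)[#6] is the SMARTS for a ketone: a carbonyl carbon (no H) flanked by two carbons.
The molecule carries 3 separate instances of an acetyl/ketone group (-C(=O)CH3) meeting every constraint; each maps to a distinct set of atoms, giving 3 matches.

3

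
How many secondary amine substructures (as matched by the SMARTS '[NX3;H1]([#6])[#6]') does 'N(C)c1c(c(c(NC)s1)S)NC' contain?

[NX3;H1]([#6])[#6] is the SMARTS for a secondary amine: a trivalent nitrogen with one H, bonded to two carbons.
The molecule carries 3 separate instances of an N-methylamino group (-NHCH3) meeting every constraint; each maps to a distinct set of atoms, giving 3 matches.

3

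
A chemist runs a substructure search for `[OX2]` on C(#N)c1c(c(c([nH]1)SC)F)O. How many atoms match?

1

The query [OX2] means: aliphatic oxygen with two total connections — ether, hydroxyl, or ester single-bond O.
Check the 11 heavy atoms by environment: 1× n (aromatic, X3) → no; 4× c (aromatic, X3) → no; 1× S (X2) → no; 1× C (X4) → no; 1× O (X2) → match; 1× C (X2) → no; 1× N (X1) → no; 1× F (X1) → no.
That gives 1 matching atom.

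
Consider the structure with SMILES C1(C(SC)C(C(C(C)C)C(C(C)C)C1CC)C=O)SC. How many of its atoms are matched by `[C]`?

17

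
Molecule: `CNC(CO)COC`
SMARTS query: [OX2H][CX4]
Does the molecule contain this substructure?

Yes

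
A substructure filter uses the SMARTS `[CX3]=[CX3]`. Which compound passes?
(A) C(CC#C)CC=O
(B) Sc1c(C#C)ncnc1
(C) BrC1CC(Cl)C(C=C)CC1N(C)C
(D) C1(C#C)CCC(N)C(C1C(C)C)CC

[CX3]=[CX3] describes a non-aromatic C=C double bond between two sp2 carbons (an alkene).
(A) has an ethynyl group (-C#CH) but the C-C bond is a triple bond, not a double bond.
(B) has an ethynyl group (-C#CH) but the C-C bond is a triple bond, not a double bond.
(C) contains a vinyl group (-CH=CH2), which satisfies every atom and bond constraint.
(D) has an ethynyl group (-C#CH) but the C-C bond is a triple bond, not a double bond.
So the answer is (C).

C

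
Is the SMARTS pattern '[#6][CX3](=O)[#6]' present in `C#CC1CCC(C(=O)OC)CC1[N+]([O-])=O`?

No

The pattern [#6][CX3](=O)[#6] describes a carbonyl carbon (no H) flanked by two carbons — a ketone.
The closest candidate here is a methyl-ester group (-C(=O)OCH3), but one neighbour of the carbonyl carbon is O, not C. No other fragment satisfies the full query, so there is no match.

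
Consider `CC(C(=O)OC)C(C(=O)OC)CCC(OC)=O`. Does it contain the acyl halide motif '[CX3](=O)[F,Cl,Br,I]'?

The pattern [CX3](=O)[F,Cl,Br,I] describes a carbonyl carbon bonded to a halogen — an acyl halide.
The closest candidate here is a methyl-ester group (-C(=O)OCH3), but the carbonyl is bonded to -O-C, not to a halogen. No other fragment satisfies the full query, so there is no match.

No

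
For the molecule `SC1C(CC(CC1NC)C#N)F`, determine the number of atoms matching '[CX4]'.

Check the 12 heavy atoms by environment: 7× C (X4) → match; 1× S (X2) → no; 1× N (X3) → no; 1× F (X1) → no; 1× C (X2) → no; 1× N (X1) → no.
That gives 7 matching atoms.

7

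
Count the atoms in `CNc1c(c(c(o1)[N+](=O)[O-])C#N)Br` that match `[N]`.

3

Check the 13 heavy atoms by environment: 1× o (aromatic) → no; 4× c (aromatic) → no; 1× Br → no; 1× N (charge +1) → match; 1× O (charge -1) → no; 1× O → no; 2× N → match; 2× C → no.
Summing the matching environments: 1 + 2 = 3 matching atoms.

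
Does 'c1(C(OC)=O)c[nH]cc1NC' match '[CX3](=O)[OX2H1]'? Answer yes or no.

The pattern [CX3](=O)[OX2H1] describes an sp2 carbon double-bonded to O and single-bonded to an -OH oxygen — a carboxylic acid.
The closest candidate here is a methyl-ester group (-C(=O)OCH3), but the singly-bonded O has no H (OX2H0, not OX2H1). No other fragment satisfies the full query, so there is no match.

No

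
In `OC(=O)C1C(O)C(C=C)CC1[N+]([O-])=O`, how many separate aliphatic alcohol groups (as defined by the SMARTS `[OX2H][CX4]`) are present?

1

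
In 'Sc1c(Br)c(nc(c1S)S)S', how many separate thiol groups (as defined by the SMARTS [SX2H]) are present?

4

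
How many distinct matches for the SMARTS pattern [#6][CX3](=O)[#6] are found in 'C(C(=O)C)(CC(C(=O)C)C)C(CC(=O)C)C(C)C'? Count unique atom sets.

3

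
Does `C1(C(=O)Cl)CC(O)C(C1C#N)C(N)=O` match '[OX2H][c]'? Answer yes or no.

No

The pattern [OX2H][c] describes a hydroxyl oxygen attached to an aromatic carbon — a phenol.
The closest candidate here is a hydroxyl group (-OH), but the -OH is on an aliphatic carbon, not an aromatic c. No other fragment satisfies the full query, so there is no match.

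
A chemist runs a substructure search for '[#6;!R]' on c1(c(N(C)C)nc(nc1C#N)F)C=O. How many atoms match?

4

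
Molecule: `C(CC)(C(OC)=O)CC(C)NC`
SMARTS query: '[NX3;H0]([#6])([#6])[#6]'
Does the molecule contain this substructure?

The pattern [NX3;H0]([#6])([#6])[#6] describes a trivalent nitrogen with no H, bonded to three carbons — a tertiary amine.
The closest candidate here is an N-methylamino group (-NHCH3), but the nitrogen still has one H (H1), not H0. No other fragment satisfies the full query, so there is no match.

No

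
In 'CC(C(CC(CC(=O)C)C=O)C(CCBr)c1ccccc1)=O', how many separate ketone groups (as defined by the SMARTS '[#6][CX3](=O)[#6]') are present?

2

[#6][CX3](=O)[#6] is the SMARTS for a ketone: a carbonyl carbon (no H) flanked by two carbons.
The molecule carries 2 separate instances of an acetyl/ketone group (-C(=O)CH3) meeting every constraint; each maps to a distinct set of atoms, giving 2 matches.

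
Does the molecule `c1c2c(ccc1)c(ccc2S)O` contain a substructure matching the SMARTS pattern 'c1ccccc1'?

Yes

The pattern c1ccccc1 describes six aromatic carbons in a ring — a benzene ring.
The required atom environment is present in the molecule, so the pattern matches.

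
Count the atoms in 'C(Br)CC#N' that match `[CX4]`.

The query [CX4] means: C with X4: aliphatic carbon with exactly 4 total connections (bonds + H).
Check the 5 heavy atoms by environment: 2× C (X4) → match; 1× C (X2) → no; 1× N (X1) → no; 1× Br (X1) → no.
That gives 2 matching atoms.

2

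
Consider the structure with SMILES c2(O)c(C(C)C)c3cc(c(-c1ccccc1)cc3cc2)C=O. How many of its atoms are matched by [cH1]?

Check the 22 heavy atoms by environment: 7× c (aromatic, H0) → no; 9× c (aromatic, H1) → match; 1× O (H1) → no; 2× C (H1) → no; 2× C (H3) → no; 1× O (H0) → no.
That gives 9 matching atoms.

9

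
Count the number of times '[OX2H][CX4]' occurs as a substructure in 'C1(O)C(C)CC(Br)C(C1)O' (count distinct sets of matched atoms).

2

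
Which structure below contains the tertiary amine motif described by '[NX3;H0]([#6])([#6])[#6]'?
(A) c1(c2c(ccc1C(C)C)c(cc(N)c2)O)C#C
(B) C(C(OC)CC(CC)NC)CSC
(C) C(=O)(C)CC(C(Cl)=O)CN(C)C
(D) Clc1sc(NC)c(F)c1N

C

[NX3;H0]([#6])([#6])[#6] describes a trivalent nitrogen with no H, bonded to three carbons (a tertiary amine).
(A) has a primary amino group (-NH2) but the nitrogen has H2, not H0 with three carbons.
(B) has an N-methylamino group (-NHCH3) but the nitrogen still has one H (H1), not H0.
(C) contains a dimethylamino group (-N(CH3)2), which satisfies every atom and bond constraint.
(D) has an N-methylamino group (-NHCH3) but the nitrogen still has one H (H1), not H0.
So the answer is (C).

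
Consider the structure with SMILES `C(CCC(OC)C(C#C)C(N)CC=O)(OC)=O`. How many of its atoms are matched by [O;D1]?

2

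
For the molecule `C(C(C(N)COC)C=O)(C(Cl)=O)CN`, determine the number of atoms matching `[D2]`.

4

The query [D2] means: atom with exactly two heavy-atom neighbours.
Check the 14 heavy atoms by environment: 3× C (D2) → match; 4× C (D3) → no; 2× N (D1) → no; 2× O (D1) → no; 1× Cl (D1) → no; 1× O (D2) → match; 1× C (D1) → no.
Summing the matching environments: 3 + 1 = 4 matching atoms.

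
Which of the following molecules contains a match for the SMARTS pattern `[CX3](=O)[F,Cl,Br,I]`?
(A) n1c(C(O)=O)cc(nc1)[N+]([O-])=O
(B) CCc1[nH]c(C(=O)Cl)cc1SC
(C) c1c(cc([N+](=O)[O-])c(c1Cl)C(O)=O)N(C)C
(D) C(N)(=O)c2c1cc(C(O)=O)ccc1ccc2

[CX3](=O)[F,Cl,Br,I] describes a carbonyl carbon bonded to a halogen (an acyl halide).
(A) has a carboxylic acid group (-C(=O)OH) but the carbonyl is bonded to -OH, not to a halogen.
(B) contains an acyl chloride (-C(=O)Cl), which satisfies every atom and bond constraint.
(C) has a carboxylic acid group (-C(=O)OH) but the carbonyl is bonded to -OH, not to a halogen.
(D) has a carboxylic acid group (-C(=O)OH) but the carbonyl is bonded to -OH, not to a halogen.
So the answer is (B).

B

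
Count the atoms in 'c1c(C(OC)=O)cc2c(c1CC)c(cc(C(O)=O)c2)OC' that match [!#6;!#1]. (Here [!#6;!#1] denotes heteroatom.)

5

The query [!#6;!#1] means: not carbon and not hydrogen — any heteroatom.
Check the 21 heavy atoms by environment: 10× c (aromatic) → no; 6× C → no; 5× O → match.
That gives 5 matching atoms.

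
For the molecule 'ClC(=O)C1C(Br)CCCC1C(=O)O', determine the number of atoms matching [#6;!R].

Check the 13 heavy atoms by environment: 6× C (in 6-ring) → no; 1× Br (acyclic) → no; 2× C (acyclic) → match; 3× O (acyclic) → no; 1× Cl (acyclic) → no.
That gives 2 matching atoms.

2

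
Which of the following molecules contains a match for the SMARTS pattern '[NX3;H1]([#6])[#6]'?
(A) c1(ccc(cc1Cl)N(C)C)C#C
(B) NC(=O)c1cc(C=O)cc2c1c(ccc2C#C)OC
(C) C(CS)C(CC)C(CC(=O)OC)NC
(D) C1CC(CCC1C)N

[NX3;H1]([#6])[#6] describes a trivalent nitrogen with one H, bonded to two carbons (a secondary amine).
(A) has a dimethylamino group (-N(CH3)2) but the nitrogen has H0, not H1.
(B) has a primary amide (-C(=O)NH2) but the -C(=O)NH2 nitrogen has H2, not H1.
(C) contains an N-methylamino group (-NHCH3), which satisfies every atom and bond constraint.
(D) has a primary amino group (-NH2) but the nitrogen has H2 and only one carbon neighbour.
So the answer is (C).

C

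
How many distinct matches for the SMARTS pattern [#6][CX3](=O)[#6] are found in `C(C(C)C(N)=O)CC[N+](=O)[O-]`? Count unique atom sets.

0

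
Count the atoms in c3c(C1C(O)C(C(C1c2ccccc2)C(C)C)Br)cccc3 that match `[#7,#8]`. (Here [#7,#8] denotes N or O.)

The query [#7,#8] means: nitrogen or oxygen (comma = OR).
Check the 22 heavy atoms by environment: 8× C → no; 12× c (aromatic) → no; 1× Br → no; 1× O → match.
That gives 1 matching atom.

1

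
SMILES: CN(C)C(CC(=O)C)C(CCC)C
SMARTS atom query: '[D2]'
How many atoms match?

3

The query [D2] means: atom with exactly two heavy-atom neighbours.
Check the 13 heavy atoms by environment: 3× C (D2) → match; 3× C (D3) → no; 1× N (D3) → no; 5× C (D1) → no; 1× O (D1) → no.
That gives 3 matching atoms.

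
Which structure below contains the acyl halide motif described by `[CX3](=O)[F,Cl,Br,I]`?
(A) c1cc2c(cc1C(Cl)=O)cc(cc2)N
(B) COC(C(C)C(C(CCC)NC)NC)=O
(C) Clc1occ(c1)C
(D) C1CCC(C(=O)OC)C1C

A

[CX3](=O)[F,Cl,Br,I] describes a carbonyl carbon bonded to a halogen (an acyl halide).
(A) contains an acyl chloride (-C(=O)Cl), which satisfies every atom and bond constraint.
(B) has a methyl-ester group (-C(=O)OCH3) but the carbonyl is bonded to -O-C, not to a halogen.
(C) has a chloro substituent but the Cl is not on a carbonyl carbon.
(D) has a methyl-ester group (-C(=O)OCH3) but the carbonyl is bonded to -O-C, not to a halogen.
So the answer is (A).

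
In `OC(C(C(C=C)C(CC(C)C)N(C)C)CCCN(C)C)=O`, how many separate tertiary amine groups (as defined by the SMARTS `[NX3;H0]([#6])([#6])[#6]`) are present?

2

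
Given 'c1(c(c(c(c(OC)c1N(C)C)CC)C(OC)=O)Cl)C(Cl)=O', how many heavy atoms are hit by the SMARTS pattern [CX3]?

2

Check the 21 heavy atoms by environment: 6× c (aromatic, X3) → no; 2× O (X2) → no; 6× C (X4) → no; 2× Cl (X1) → no; 2× C (X3) → match; 2× O (X1) → no; 1× N (X3) → no.
That gives 2 matching atoms.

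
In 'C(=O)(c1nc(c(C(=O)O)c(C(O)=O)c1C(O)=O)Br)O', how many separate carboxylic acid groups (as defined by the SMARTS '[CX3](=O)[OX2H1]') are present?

4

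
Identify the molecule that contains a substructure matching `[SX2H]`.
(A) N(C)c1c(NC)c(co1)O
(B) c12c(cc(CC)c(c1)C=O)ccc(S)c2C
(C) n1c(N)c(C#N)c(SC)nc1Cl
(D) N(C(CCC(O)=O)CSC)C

[SX2H] describes an aliphatic sulfur with two connections, one being H (a thiol).
(A) has a hydroxyl group (-OH) but it is an -OH, not an -SH.
(B) contains a thiol (-SH), which satisfies every atom and bond constraint.
(C) has a methylthio ether (-SCH3) but the sulfur has H0 (bonded to two carbons), not H1.
(D) has a methylthio ether (-SCH3) but the sulfur has H0 (bonded to two carbons), not H1.
So the answer is (B).

B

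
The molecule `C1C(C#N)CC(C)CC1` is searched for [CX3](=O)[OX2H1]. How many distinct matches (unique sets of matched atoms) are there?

0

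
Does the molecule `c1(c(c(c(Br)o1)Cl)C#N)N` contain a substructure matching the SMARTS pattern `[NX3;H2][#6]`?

The pattern [NX3;H2][#6] describes a trivalent nitrogen with two H attached to carbon — a primary amine.
The molecule carries a primary amino group (-NH2), whose atoms satisfy every constraint of the query, so the pattern matches.

Yes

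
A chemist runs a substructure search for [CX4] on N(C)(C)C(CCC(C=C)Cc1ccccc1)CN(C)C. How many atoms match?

10

Check the 20 heavy atoms by environment: 10× C (X4) → match; 2× C (X3) → no; 6× c (aromatic, X3) → no; 2× N (X3) → no.
That gives 10 matching atoms.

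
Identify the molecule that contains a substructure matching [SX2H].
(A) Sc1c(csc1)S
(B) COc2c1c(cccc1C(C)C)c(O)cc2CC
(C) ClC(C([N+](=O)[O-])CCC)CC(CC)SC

A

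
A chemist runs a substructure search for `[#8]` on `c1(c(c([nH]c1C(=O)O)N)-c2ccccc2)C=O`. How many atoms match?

3

The query [#8] means: #8 matches any oxygen atom.
Check the 17 heavy atoms by environment: 1× n (aromatic) → no; 10× c (aromatic) → no; 2× C → no; 3× O → match; 1× N → no.
That gives 3 matching atoms.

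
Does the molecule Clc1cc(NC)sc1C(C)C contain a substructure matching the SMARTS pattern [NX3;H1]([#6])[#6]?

Yes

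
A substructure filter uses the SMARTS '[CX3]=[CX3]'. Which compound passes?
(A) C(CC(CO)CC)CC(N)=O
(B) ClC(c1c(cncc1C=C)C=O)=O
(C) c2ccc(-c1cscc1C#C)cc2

[CX3]=[CX3] describes a non-aromatic C=C double bond between two sp2 carbons (an alkene).
(A) has an ethyl group (-CH2CH3) but its C-C bond is a single bond between CX4 carbons, not CX3=CX3.
(B) contains a vinyl group (-CH=CH2), which satisfies every atom and bond constraint.
(C) has an ethynyl group (-C#CH) but the C-C bond is a triple bond, not a double bond.
So the answer is (B).

B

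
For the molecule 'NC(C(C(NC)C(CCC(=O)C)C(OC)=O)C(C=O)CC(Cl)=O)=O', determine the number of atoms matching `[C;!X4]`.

5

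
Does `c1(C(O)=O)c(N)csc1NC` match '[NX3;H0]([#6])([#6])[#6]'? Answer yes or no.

No

The pattern [NX3;H0]([#6])([#6])[#6] describes a trivalent nitrogen with no H, bonded to three carbons — a tertiary amine.
The closest candidate here is a primary amino group (-NH2), but the nitrogen has H2, not H0 with three carbons. No other fragment satisfies the full query, so there is no match.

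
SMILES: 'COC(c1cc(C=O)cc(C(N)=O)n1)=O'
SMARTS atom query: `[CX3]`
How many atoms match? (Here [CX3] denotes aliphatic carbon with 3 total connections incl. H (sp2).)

3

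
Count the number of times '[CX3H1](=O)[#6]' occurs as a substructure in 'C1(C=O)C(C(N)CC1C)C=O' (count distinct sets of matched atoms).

2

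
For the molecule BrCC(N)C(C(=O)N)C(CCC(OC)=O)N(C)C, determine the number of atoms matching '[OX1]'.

2

The query [OX1] means: aliphatic oxygen with one total connection — typically a carbonyl =O or an oxide.
Check the 18 heavy atoms by environment: 9× C (X4) → no; 3× N (X3) → no; 2× C (X3) → no; 2× O (X1) → match; 1× O (X2) → no; 1× Br (X1) → no.
That gives 2 matching atoms.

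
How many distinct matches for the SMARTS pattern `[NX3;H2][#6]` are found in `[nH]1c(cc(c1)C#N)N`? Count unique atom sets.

1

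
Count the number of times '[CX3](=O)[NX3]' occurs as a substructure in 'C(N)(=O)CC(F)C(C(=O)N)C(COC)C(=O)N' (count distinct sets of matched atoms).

[CX3](=O)[NX3] is the SMARTS for an amide: a carbonyl carbon bonded to a trivalent nitrogen.
The molecule carries 3 separate instances of a primary amide (-C(=O)NH2) meeting every constraint; each maps to a distinct set of atoms, giving 3 matches.

3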